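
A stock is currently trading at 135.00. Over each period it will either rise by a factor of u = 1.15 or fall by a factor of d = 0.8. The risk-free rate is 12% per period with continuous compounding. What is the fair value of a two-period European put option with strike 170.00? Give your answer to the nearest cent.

4.61

Risk-neutral probability p = (e^0.12 − 0.8)/(1.15 − 0.8) = 0.3275/0.3500 = 0.9357
Terminal stock prices: S_uu = 178.5, S_ud = 124.2, S_dd = 86.4
Terminal payoffs (K − S): max(-8.537, 0) = 0, max(45.8, 0) = 45.8, max(83.6, 0) = 83.6
Node u (S = 155.2): V_u = e^(−0.12)·[0.9357·0.0000 + 0.0643·45.8000] = 2.6117
Node d (S = 108): V_d = e^(−0.12)·[0.9357·45.8000 + 0.0643·83.6000] = 42.7765
Node 0 (S = 135): V_0 = e^(−0.12)·[0.9357·2.6117 + 0.0643·42.7765] = 4.6067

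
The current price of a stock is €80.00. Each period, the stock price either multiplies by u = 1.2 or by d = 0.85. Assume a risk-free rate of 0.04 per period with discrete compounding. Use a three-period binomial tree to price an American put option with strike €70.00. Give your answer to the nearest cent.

€2.49

Risk-neutral probability p = (1 + 0.04 − 0.85)/(1.2 − 0.85) = 0.1900/0.3500 = 0.5429
Terminal stock prices: S_uuu = 138.2, S_uud = 97.92, S_udd = 69.36, S_ddd = 49.13
Terminal payoffs (K − S): max(-68.24, 0) = 0, max(-27.92, 0) = 0, max(0.64, 0) = 0.64, max(20.87, 0) = 20.87
Node uu (S = 115.2): continuation = 1/1.04·[0.5429·0.0000 + 0.4571·0.0000] = 0.0000; exercise value = 0.0000 ≤ continuation, so V_uu = 0.0000
Node ud (S = 81.6): continuation = 1/1.04·[0.5429·0.0000 + 0.4571·0.6400] = 0.2813; exercise value = 0.0000 ≤ continuation, so V_ud = 0.2813
Node dd (S = 57.8): continuation = 1/1.04·[0.5429·0.6400 + 0.4571·20.8700] = 9.5077; exercise value = 12.2000 > continuation, so V_dd = 12.2000 (exercise)
Node u (S = 96): continuation = 1/1.04·[0.5429·0.0000 + 0.4571·0.2813] = 0.1237; exercise value = 0.0000 ≤ continuation, so V_u = 0.1237
Node d (S = 68): continuation = 1/1.04·[0.5429·0.2813 + 0.4571·12.2000] = 5.5095; exercise value = 2.0000 ≤ continuation, so V_d = 5.5095
Node 0 (S = 80): continuation = 1/1.04·[0.5429·0.1237 + 0.4571·5.5095] = 2.4863; exercise value = 0.0000 ≤ continuation, so V_0 = 2.4863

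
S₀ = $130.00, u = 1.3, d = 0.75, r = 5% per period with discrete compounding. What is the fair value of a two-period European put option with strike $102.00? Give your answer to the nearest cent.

Risk-neutral probability p = (1 + 0.05 − 0.75)/(1.3 − 0.75) = 0.3000/0.5500 = 0.5455
Terminal stock prices: S_uu = 219.7, S_ud = 126.8, S_dd = 73.12
Terminal payoffs (K − S): max(-117.7, 0) = 0, max(-24.75, 0) = 0, max(28.88, 0) = 28.88
Node u (S = 169): V_u = 1/1.05·[0.5455·0.0000 + 0.4545·0.0000] = 0.0000
Node d (S = 97.5): V_d = 1/1.05·[0.5455·0.0000 + 0.4545·28.8750] = 12.5000
Node 0 (S = 130): V_0 = 1/1.05·[0.5455·0.0000 + 0.4545·12.5000] = 5.4113

$5.41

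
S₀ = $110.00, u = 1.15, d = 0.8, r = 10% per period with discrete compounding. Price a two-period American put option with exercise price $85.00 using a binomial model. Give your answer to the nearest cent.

Risk-neutral probability p = (1 + 0.1 − 0.8)/(1.15 − 0.8) = 0.3000/0.3500 = 0.8571
Terminal stock prices: S_uu = 145.5, S_ud = 101.2, S_dd = 70.4
Terminal payoffs (K − S): max(-60.47, 0) = 0, max(-16.2, 0) = 0, max(14.6, 0) = 14.6
Node u (S = 126.5): continuation = 1/1.1·[0.8571·0.0000 + 0.1429·0.0000] = 0.0000; exercise value = 0.0000 ≤ continuation, so V_u = 0.0000
Node d (S = 88): continuation = 1/1.1·[0.8571·0.0000 + 0.1429·14.6000] = 1.8961; exercise value = 0.0000 ≤ continuation, so V_d = 1.8961
Node 0 (S = 110): continuation = 1/1.1·[0.8571·0.0000 + 0.1429·1.8961] = 0.2462; exercise value = 0.0000 ≤ continuation, so V_0 = 0.2462

$0.25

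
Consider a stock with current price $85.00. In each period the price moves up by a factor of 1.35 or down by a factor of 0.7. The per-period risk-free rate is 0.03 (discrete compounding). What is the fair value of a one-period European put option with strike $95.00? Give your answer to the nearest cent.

$16.97

Risk-neutral probability p = (1 + 0.03 − 0.7)/(1.35 − 0.7) = 0.3300/0.6500 = 0.5077
Terminal stock prices: S_u = 114.8, S_d = 59.5
Terminal payoffs (K − S): max(-19.75, 0) = 0, max(35.5, 0) = 35.5
Node 0 (S = 85): V_0 = 1/1.03·[0.5077·0.0000 + 0.4923·35.5000] = 16.9679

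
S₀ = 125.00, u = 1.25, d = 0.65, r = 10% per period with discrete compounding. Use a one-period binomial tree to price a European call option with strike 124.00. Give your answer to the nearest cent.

21.99

Risk-neutral probability p = (1 + 0.1 − 0.65)/(1.25 − 0.65) = 0.4500/0.6000 = 0.7500
Terminal stock prices: S_u = 156.2, S_d = 81.25
Terminal payoffs (S − K): max(32.25, 0) = 32.25, max(-42.75, 0) = 0
Node 0 (S = 125): V_0 = 1/1.1·[0.7500·32.2500 + 0.2500·0.0000] = 21.9886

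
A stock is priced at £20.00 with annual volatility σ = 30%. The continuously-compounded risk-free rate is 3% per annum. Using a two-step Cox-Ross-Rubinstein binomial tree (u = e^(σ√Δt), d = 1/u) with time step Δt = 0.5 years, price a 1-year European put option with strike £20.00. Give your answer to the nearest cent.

£1.80

CRR parameters: u = e^(σ√Δt) = e^(0.3·√0.5) = 1.2363, d = 1/u = 0.8089
Per-period rate: rΔt = 0.03·0.5 = 0.015, so R = e^0.015 = 1.0151
Risk-neutral probability p = (e^0.015 − 0.8089)/(1.2363 − 0.8089) = 0.2063/0.4275 = 0.4825
Terminal stock prices: S_uu = 30.57, S_ud = 20, S_dd = 13.09
Terminal payoffs (K − S): max(-10.57, 0) = 0, max(0, 0) = 0, max(6.915, 0) = 6.915
Node u (S = 24.73): V_u = e^(−0.015)·[0.4825·0.0000 + 0.5175·0.0000] = 0.0000
Node d (S = 16.18): V_d = e^(−0.015)·[0.4825·0.0000 + 0.5175·6.9150] = 3.5251
Node 0 (S = 20): V_0 = e^(−0.015)·[0.4825·0.0000 + 0.5175·3.5251] = 1.7970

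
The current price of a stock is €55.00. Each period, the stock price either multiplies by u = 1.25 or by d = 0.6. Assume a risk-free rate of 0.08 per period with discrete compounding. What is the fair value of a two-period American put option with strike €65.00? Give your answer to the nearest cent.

€11.68

Risk-neutral probability p = (1 + 0.08 − 0.6)/(1.25 − 0.6) = 0.4800/0.6500 = 0.7385
Terminal stock prices: S_uu = 85.94, S_ud = 41.25, S_dd = 19.8
Terminal payoffs (K − S): max(-20.94, 0) = 0, max(23.75, 0) = 23.75, max(45.2, 0) = 45.2
Node u (S = 68.75): continuation = 1/1.08·[0.7385·0.0000 + 0.2615·23.7500] = 5.7514; exercise value = 0.0000 ≤ continuation, so V_u = 5.7514
Node d (S = 33): continuation = 1/1.08·[0.7385·23.7500 + 0.2615·45.2000] = 27.1852; exercise value = 32.0000 > continuation, so V_d = 32.0000 (exercise)
Node 0 (S = 55): continuation = 1/1.08·[0.7385·5.7514 + 0.2615·32.0000] = 11.6819; exercise value = 10.0000 ≤ continuation, so V_0 = 11.6819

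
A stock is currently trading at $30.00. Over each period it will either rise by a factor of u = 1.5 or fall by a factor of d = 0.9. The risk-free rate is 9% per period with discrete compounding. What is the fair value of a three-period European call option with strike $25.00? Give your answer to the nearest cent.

Risk-neutral probability p = (1 + 0.09 − 0.9)/(1.5 − 0.9) = 0.1900/0.6000 = 0.3167
Terminal stock prices: S_uuu = 101.2, S_uud = 60.75, S_udd = 36.45, S_ddd = 21.87
Terminal payoffs (S − K): max(76.25, 0) = 76.25, max(35.75, 0) = 35.75, max(11.45, 0) = 11.45, max(-3.13, 0) = 0
Node uu (S = 67.5): V_uu = 1/1.09·[0.3167·76.2500 + 0.6833·35.7500] = 44.5642
Node ud (S = 40.5): V_ud = 1/1.09·[0.3167·35.7500 + 0.6833·11.4500] = 17.5642
Node dd (S = 24.3): V_dd = 1/1.09·[0.3167·11.4500 + 0.6833·0.0000] = 3.3265
Node u (S = 45): V_u = 1/1.09·[0.3167·44.5642 + 0.6833·17.5642] = 23.9580
Node d (S = 27): V_d = 1/1.09·[0.3167·17.5642 + 0.6833·3.3265] = 7.1881
Node 0 (S = 30): V_0 = 1/1.09·[0.3167·23.9580 + 0.6833·7.1881] = 11.4666

$11.47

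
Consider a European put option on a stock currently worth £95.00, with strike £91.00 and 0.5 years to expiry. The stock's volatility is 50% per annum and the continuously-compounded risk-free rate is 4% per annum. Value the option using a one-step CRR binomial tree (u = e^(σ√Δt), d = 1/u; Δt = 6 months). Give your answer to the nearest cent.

CRR parameters: u = e^(σ√Δt) = e^(0.5·√0.5) = 1.4241, d = 1/u = 0.7022
Per-period rate: rΔt = 0.04·0.5 = 0.02, so R = e^0.02 = 1.0202
Risk-neutral probability p = (e^0.02 − 0.7022)/(1.4241 − 0.7022) = 0.3180/0.7219 = 0.4405
Terminal stock prices: S_u = 135.3, S_d = 66.71
Terminal payoffs (K − S): max(-44.29, 0) = 0, max(24.29, 0) = 24.29
Node 0 (S = 95): V_0 = e^(−0.02)·[0.4405·0.0000 + 0.5595·24.2921] = 13.3222

£13.32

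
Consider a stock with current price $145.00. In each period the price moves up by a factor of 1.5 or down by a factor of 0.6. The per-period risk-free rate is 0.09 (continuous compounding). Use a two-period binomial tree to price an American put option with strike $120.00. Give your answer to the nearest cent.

$13.60

Risk-neutral probability p = (e^0.09 − 0.6)/(1.5 − 0.6) = 0.4942/0.9000 = 0.5491
Terminal stock prices: S_uu = 326.2, S_ud = 130.5, S_dd = 52.2
Terminal payoffs (K − S): max(-206.2, 0) = 0, max(-10.5, 0) = 0, max(67.8, 0) = 67.8
Node u (S = 217.5): continuation = e^(−0.09)·[0.5491·0.0000 + 0.4509·0.0000] = 0.0000; exercise value = 0.0000 ≤ continuation, so V_u = 0.0000
Node d (S = 87): continuation = e^(−0.09)·[0.5491·0.0000 + 0.4509·67.8000] = 27.9409; exercise value = 33.0000 > continuation, so V_d = 33.0000 (exercise)
Node 0 (S = 145): continuation = e^(−0.09)·[0.5491·0.0000 + 0.4509·33.0000] = 13.5995; exercise value = 0.0000 ≤ continuation, so V_0 = 13.5995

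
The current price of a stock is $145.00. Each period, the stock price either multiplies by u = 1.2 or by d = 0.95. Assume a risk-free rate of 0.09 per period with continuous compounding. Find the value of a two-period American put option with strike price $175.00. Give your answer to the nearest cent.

Risk-neutral probability p = (e^0.09 − 0.95)/(1.2 − 0.95) = 0.1442/0.2500 = 0.5767
Terminal stock prices: S_uu = 208.8, S_ud = 165.3, S_dd = 130.9
Terminal payoffs (K − S): max(-33.8, 0) = 0, max(9.7, 0) = 9.7, max(44.14, 0) = 44.14
Node u (S = 174): continuation = e^(−0.09)·[0.5767·0.0000 + 0.4233·9.7000] = 3.7526; exercise value = 1.0000 ≤ continuation, so V_u = 3.7526
Node d (S = 137.8): continuation = e^(−0.09)·[0.5767·9.7000 + 0.4233·44.1375] = 22.1880; exercise value = 37.2500 > continuation, so V_d = 37.2500 (exercise)
Node 0 (S = 145): continuation = e^(−0.09)·[0.5767·3.7526 + 0.4233·37.2500] = 16.3888; exercise value = 30.0000 > continuation, so V_0 = 30.0000 (exercise)

$30.00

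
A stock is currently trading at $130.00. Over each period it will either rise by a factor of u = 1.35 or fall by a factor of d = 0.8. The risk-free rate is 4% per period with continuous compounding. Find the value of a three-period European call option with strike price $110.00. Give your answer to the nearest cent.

$39.28

Risk-neutral probability p = (e^0.04 − 0.8)/(1.35 − 0.8) = 0.2408/0.5500 = 0.4378
Terminal stock prices: S_uuu = 319.8, S_uud = 189.5, S_udd = 112.3, S_ddd = 66.56
Terminal payoffs (S − K): max(209.8, 0) = 209.8, max(79.54, 0) = 79.54, max(2.32, 0) = 2.32, max(-43.44, 0) = 0
Node uu (S = 236.9): V_uu = e^(−0.04)·[0.4378·209.8488 + 0.5622·79.5400] = 131.2382
Node ud (S = 140.4): V_ud = e^(−0.04)·[0.4378·79.5400 + 0.5622·2.3200] = 34.7132
Node dd (S = 83.2): V_dd = e^(−0.04)·[0.4378·2.3200 + 0.5622·0.0000] = 0.9760
Node u (S = 175.5): V_u = e^(−0.04)·[0.4378·131.2382 + 0.5622·34.7132] = 73.9572
Node d (S = 104): V_d = e^(−0.04)·[0.4378·34.7132 + 0.5622·0.9760] = 15.1299
Node 0 (S = 130): V_0 = e^(−0.04)·[0.4378·73.9572 + 0.5622·15.1299] = 39.2835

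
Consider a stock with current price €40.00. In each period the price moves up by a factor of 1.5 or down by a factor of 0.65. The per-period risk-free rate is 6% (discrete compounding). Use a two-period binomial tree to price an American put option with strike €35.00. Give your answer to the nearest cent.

€4.40

Risk-neutral probability p = (1 + 0.06 − 0.65)/(1.5 − 0.65) = 0.4100/0.8500 = 0.4824
Terminal stock prices: S_uu = 90, S_ud = 39, S_dd = 16.9
Terminal payoffs (K − S): max(-55, 0) = 0, max(-4, 0) = 0, max(18.1, 0) = 18.1
Node u (S = 60): continuation = 1/1.06·[0.4824·0.0000 + 0.5176·0.0000] = 0.0000; exercise value = 0.0000 ≤ continuation, so V_u = 0.0000
Node d (S = 26): continuation = 1/1.06·[0.4824·0.0000 + 0.5176·18.1000] = 8.8391; exercise value = 9.0000 > continuation, so V_d = 9.0000 (exercise)
Node 0 (S = 40): continuation = 1/1.06·[0.4824·0.0000 + 0.5176·9.0000] = 4.3951; exercise value = 0.0000 ≤ continuation, so V_0 = 4.3951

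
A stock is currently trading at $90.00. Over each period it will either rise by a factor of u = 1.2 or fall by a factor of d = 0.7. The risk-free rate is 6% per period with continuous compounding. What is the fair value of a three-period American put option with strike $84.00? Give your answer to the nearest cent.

Risk-neutral probability p = (e^0.06 − 0.7)/(1.2 − 0.7) = 0.3618/0.5000 = 0.7237
Terminal stock prices: S_uuu = 155.5, S_uud = 90.72, S_udd = 52.92, S_ddd = 30.87
Terminal payoffs (K − S): max(-71.52, 0) = 0, max(-6.72, 0) = 0, max(31.08, 0) = 31.08, max(53.13, 0) = 53.13
Node uu (S = 129.6): continuation = e^(−0.06)·[0.7237·0.0000 + 0.2763·0.0000] = 0.0000; exercise value = 0.0000 ≤ continuation, so V_uu = 0.0000
Node ud (S = 75.6): continuation = e^(−0.06)·[0.7237·0.0000 + 0.2763·31.0800] = 8.0881; exercise value = 8.4000 > continuation, so V_ud = 8.4000 (exercise)
Node dd (S = 44.1): continuation = e^(−0.06)·[0.7237·31.0800 + 0.2763·53.1300] = 35.0082; exercise value = 39.9000 > continuation, so V_dd = 39.9000 (exercise)
Node u (S = 108): continuation = e^(−0.06)·[0.7237·0.0000 + 0.2763·8.4000] = 2.1860; exercise value = 0.0000 ≤ continuation, so V_u = 2.1860
Node d (S = 63): continuation = e^(−0.06)·[0.7237·8.4000 + 0.2763·39.9000] = 16.1082; exercise value = 21.0000 > continuation, so V_d = 21.0000 (exercise)
Node 0 (S = 90): continuation = e^(−0.06)·[0.7237·2.1860 + 0.2763·21.0000] = 6.9547; exercise value = 0.0000 ≤ continuation, so V_0 = 6.9547

$6.95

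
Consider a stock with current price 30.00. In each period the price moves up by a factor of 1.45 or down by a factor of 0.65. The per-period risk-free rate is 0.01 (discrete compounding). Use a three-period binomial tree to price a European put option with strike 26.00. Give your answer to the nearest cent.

5.89

Risk-neutral probability p = (1 + 0.01 − 0.65)/(1.45 − 0.65) = 0.3600/0.8000 = 0.4500
Terminal stock prices: S_uuu = 91.46, S_uud = 41, S_udd = 18.38, S_ddd = 8.239
Terminal payoffs (K − S): max(-65.46, 0) = 0, max(-15, 0) = 0, max(7.621, 0) = 7.621, max(17.76, 0) = 17.76
Node uu (S = 63.08): V_uu = 1/1.01·[0.4500·0.0000 + 0.5500·0.0000] = 0.0000
Node ud (S = 28.28): V_ud = 1/1.01·[0.4500·0.0000 + 0.5500·7.6212] = 4.1502
Node dd (S = 12.68): V_dd = 1/1.01·[0.4500·7.6212 + 0.5500·17.7613] = 13.0676
Node u (S = 43.5): V_u = 1/1.01·[0.4500·0.0000 + 0.5500·4.1502] = 2.2600
Node d (S = 19.5): V_d = 1/1.01·[0.4500·4.1502 + 0.5500·13.0676] = 8.9651
Node 0 (S = 30): V_0 = 1/1.01·[0.4500·2.2600 + 0.5500·8.9651] = 5.8889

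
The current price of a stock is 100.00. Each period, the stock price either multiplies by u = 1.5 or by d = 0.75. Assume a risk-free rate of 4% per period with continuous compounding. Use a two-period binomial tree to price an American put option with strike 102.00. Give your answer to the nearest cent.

Risk-neutral probability p = (e^0.04 − 0.75)/(1.5 − 0.75) = 0.2908/0.7500 = 0.3877
Terminal stock prices: S_uu = 225, S_ud = 112.5, S_dd = 56.25
Terminal payoffs (K − S): max(-123, 0) = 0, max(-10.5, 0) = 0, max(45.75, 0) = 45.75
Node u (S = 150): continuation = e^(−0.04)·[0.3877·0.0000 + 0.6123·0.0000] = 0.0000; exercise value = 0.0000 ≤ continuation, so V_u = 0.0000
Node d (S = 75): continuation = e^(−0.04)·[0.3877·0.0000 + 0.6123·45.7500] = 26.9122; exercise value = 27.0000 > continuation, so V_d = 27.0000 (exercise)
Node 0 (S = 100): continuation = e^(−0.04)·[0.3877·0.0000 + 0.6123·27.0000] = 15.8826; exercise value = 2.0000 ≤ continuation, so V_0 = 15.8826

15.88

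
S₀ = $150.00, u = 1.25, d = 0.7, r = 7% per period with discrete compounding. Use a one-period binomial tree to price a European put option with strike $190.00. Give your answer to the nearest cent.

Risk-neutral probability p = (1 + 0.07 − 0.7)/(1.25 − 0.7) = 0.3700/0.5500 = 0.6727
Terminal stock prices: S_u = 187.5, S_d = 105
Terminal payoffs (K − S): max(2.5, 0) = 2.5, max(85, 0) = 85
Node 0 (S = 150): V_0 = 1/1.07·[0.6727·2.5000 + 0.3273·85.0000] = 27.5701

$27.57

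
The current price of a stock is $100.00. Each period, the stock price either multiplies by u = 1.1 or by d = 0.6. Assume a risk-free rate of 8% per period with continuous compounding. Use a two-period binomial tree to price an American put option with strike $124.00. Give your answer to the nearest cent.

Risk-neutral probability p = (e^0.08 − 0.6)/(1.1 − 0.6) = 0.4833/0.5000 = 0.9666
Terminal stock prices: S_uu = 121, S_ud = 66, S_dd = 36
Terminal payoffs (K − S): max(3, 0) = 3, max(58, 0) = 58, max(88, 0) = 88
Node u (S = 110): continuation = e^(−0.08)·[0.9666·3.0000 + 0.0334·58.0000] = 4.4664; exercise value = 14.0000 > continuation, so V_u = 14.0000 (exercise)
Node d (S = 60): continuation = e^(−0.08)·[0.9666·58.0000 + 0.0334·88.0000] = 54.4664; exercise value = 64.0000 > continuation, so V_d = 64.0000 (exercise)
Node 0 (S = 100): continuation = e^(−0.08)·[0.9666·14.0000 + 0.0334·64.0000] = 14.4664; exercise value = 24.0000 > continuation, so V_0 = 24.0000 (exercise)

$24.00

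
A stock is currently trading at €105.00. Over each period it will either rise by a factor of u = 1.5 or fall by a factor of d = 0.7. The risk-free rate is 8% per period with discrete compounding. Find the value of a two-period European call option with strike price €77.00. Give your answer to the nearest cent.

Risk-neutral probability p = (1 + 0.08 − 0.7)/(1.5 − 0.7) = 0.3800/0.8000 = 0.4750
Terminal stock prices: S_uu = 236.2, S_ud = 110.2, S_dd = 51.45
Terminal payoffs (S − K): max(159.2, 0) = 159.2, max(33.25, 0) = 33.25, max(-25.55, 0) = 0
Node u (S = 157.5): V_u = 1/1.08·[0.4750·159.2500 + 0.5250·33.2500] = 86.2037
Node d (S = 73.5): V_d = 1/1.08·[0.4750·33.2500 + 0.5250·0.0000] = 14.6238
Node 0 (S = 105): V_0 = 1/1.08·[0.4750·86.2037 + 0.5250·14.6238] = 45.0225

€45.02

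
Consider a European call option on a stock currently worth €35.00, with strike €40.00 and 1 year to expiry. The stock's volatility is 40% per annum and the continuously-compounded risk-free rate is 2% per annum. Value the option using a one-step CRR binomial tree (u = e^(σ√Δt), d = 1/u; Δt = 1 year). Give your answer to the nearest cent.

CRR parameters: u = e^(σ√Δt) = e^(0.4·√1) = 1.4918, d = 1/u = 0.6703
Per-period rate: rΔt = 0.02·1 = 0.02, so R = e^0.02 = 1.0202
Risk-neutral probability p = (e^0.02 − 0.6703)/(1.4918 − 0.6703) = 0.3499/0.8215 = 0.4259
Terminal stock prices: S_u = 52.21, S_d = 23.46
Terminal payoffs (S − K): max(12.21, 0) = 12.21, max(-16.54, 0) = 0
Node 0 (S = 35): V_0 = e^(−0.02)·[0.4259·12.2139 + 0.5741·0.0000] = 5.0989

€5.10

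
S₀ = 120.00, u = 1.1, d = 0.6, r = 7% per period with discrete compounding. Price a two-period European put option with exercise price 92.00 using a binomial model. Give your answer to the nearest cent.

Risk-neutral probability p = (1 + 0.07 − 0.6)/(1.1 − 0.6) = 0.4700/0.5000 = 0.9400
Terminal stock prices: S_uu = 145.2, S_ud = 79.2, S_dd = 43.2
Terminal payoffs (K − S): max(-53.2, 0) = 0, max(12.8, 0) = 12.8, max(48.8, 0) = 48.8
Node u (S = 132): V_u = 1/1.07·[0.9400·0.0000 + 0.0600·12.8000] = 0.7178
Node d (S = 72): V_d = 1/1.07·[0.9400·12.8000 + 0.0600·48.8000] = 13.9813
Node 0 (S = 120): V_0 = 1/1.07·[0.9400·0.7178 + 0.0600·13.9813] = 1.4146

1.41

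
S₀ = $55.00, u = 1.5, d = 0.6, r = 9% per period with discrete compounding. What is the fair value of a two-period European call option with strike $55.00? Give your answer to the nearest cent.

$17.15

Risk-neutral probability p = (1 + 0.09 − 0.6)/(1.5 − 0.6) = 0.4900/0.9000 = 0.5444
Terminal stock prices: S_uu = 123.8, S_ud = 49.5, S_dd = 19.8
Terminal payoffs (S − K): max(68.75, 0) = 68.75, max(-5.5, 0) = 0, max(-35.2, 0) = 0
Node u (S = 82.5): V_u = 1/1.09·[0.5444·68.7500 + 0.4556·0.0000] = 34.3400
Node d (S = 33): V_d = 1/1.09·[0.5444·0.0000 + 0.4556·0.0000] = 0.0000
Node 0 (S = 55): V_0 = 1/1.09·[0.5444·34.3400 + 0.4556·0.0000] = 17.1525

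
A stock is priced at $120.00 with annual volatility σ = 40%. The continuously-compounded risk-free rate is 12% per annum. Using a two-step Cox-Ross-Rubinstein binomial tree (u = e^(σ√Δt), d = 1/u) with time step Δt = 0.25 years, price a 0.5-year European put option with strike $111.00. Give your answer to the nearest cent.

$6.47

CRR parameters: u = e^(σ√Δt) = e^(0.4·√0.25) = 1.2214, d = 1/u = 0.8187
Per-period rate: rΔt = 0.12·0.25 = 0.03, so R = e^0.03 = 1.0305
Risk-neutral probability p = (e^0.03 − 0.8187)/(1.2214 − 0.8187) = 0.2117/0.4027 = 0.5258
Terminal stock prices: S_uu = 179, S_ud = 120, S_dd = 80.44
Terminal payoffs (K − S): max(-68.02, 0) = 0, max(-9, 0) = 0, max(30.56, 0) = 30.56
Node u (S = 146.6): V_u = e^(−0.03)·[0.5258·0.0000 + 0.4742·0.0000] = 0.0000
Node d (S = 98.25): V_d = e^(−0.03)·[0.5258·0.0000 + 0.4742·30.5616] = 14.0641
Node 0 (S = 120): V_0 = e^(−0.03)·[0.5258·0.0000 + 0.4742·14.0641] = 6.4721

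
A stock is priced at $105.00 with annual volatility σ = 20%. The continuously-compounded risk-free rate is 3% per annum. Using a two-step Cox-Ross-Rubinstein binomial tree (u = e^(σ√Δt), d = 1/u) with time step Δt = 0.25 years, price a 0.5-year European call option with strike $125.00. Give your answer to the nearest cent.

CRR parameters: u = e^(σ√Δt) = e^(0.2·√0.25) = 1.1052, d = 1/u = 0.9048
Per-period rate: rΔt = 0.03·0.25 = 0.0075, so R = e^0.0075 = 1.0075
Risk-neutral probability p = (e^0.0075 − 0.9048)/(1.1052 − 0.9048) = 0.1027/0.2003 = 0.5126
Terminal stock prices: S_uu = 128.2, S_ud = 105, S_dd = 85.97
Terminal payoffs (S − K): max(3.247, 0) = 3.247, max(-20, 0) = 0, max(-39.03, 0) = 0
Node u (S = 116): V_u = e^(−0.0075)·[0.5126·3.2473 + 0.4874·0.0000] = 1.6521
Node d (S = 95.01): V_d = e^(−0.0075)·[0.5126·0.0000 + 0.4874·0.0000] = 0.0000
Node 0 (S = 105): V_0 = e^(−0.0075)·[0.5126·1.6521 + 0.4874·0.0000] = 0.8405

$0.84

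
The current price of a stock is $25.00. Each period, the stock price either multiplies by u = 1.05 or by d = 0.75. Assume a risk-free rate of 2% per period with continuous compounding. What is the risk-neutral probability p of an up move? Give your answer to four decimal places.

p = 0.9007

Risk-neutral probability p = (e^0.02 − 0.75)/(1.05 − 0.75) = 0.2702/0.3000 = 0.9007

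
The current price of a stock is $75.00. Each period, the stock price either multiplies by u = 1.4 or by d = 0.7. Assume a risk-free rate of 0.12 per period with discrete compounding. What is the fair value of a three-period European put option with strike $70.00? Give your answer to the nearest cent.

$5.82

Risk-neutral probability p = (1 + 0.12 − 0.7)/(1.4 − 0.7) = 0.4200/0.7000 = 0.6000
Terminal stock prices: S_uuu = 205.8, S_uud = 102.9, S_udd = 51.45, S_ddd = 25.72
Terminal payoffs (K − S): max(-135.8, 0) = 0, max(-32.9, 0) = 0, max(18.55, 0) = 18.55, max(44.28, 0) = 44.28
Node uu (S = 147): V_uu = 1/1.12·[0.6000·0.0000 + 0.4000·0.0000] = 0.0000
Node ud (S = 73.5): V_ud = 1/1.12·[0.6000·0.0000 + 0.4000·18.5500] = 6.6250
Node dd (S = 36.75): V_dd = 1/1.12·[0.6000·18.5500 + 0.4000·44.2750] = 25.7500
Node u (S = 105): V_u = 1/1.12·[0.6000·0.0000 + 0.4000·6.6250] = 2.3661
Node d (S = 52.5): V_d = 1/1.12·[0.6000·6.6250 + 0.4000·25.7500] = 12.7455
Node 0 (S = 75): V_0 = 1/1.12·[0.6000·2.3661 + 0.4000·12.7455] = 5.8195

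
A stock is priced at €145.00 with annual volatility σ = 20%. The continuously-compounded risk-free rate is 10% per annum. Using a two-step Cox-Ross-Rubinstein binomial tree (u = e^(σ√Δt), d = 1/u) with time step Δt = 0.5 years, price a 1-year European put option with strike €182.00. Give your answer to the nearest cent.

€23.60

CRR parameters: u = e^(σ√Δt) = e^(0.2·√0.5) = 1.1519, d = 1/u = 0.8681
Per-period rate: rΔt = 0.1·0.5 = 0.05, so R = e^0.05 = 1.0513
Risk-neutral probability p = (e^0.05 − 0.8681)/(1.1519 − 0.8681) = 0.1831/0.2838 = 0.6454
Terminal stock prices: S_uu = 192.4, S_ud = 145, S_dd = 109.3
Terminal payoffs (K − S): max(-10.4, 0) = 0, max(37, 0) = 37, max(72.72, 0) = 72.72
Node u (S = 167): V_u = e^(−0.05)·[0.6454·0.0000 + 0.3546·37.0000] = 12.4813
Node d (S = 125.9): V_d = e^(−0.05)·[0.6454·37.0000 + 0.3546·72.7224] = 47.2459
Node 0 (S = 145): V_0 = e^(−0.05)·[0.6454·12.4813 + 0.3546·47.2459] = 23.5998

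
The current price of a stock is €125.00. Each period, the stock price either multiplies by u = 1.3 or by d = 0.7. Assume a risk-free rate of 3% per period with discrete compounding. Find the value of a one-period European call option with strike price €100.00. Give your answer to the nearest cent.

€33.37

Risk-neutral probability p = (1 + 0.03 − 0.7)/(1.3 − 0.7) = 0.3300/0.6000 = 0.5500
Terminal stock prices: S_u = 162.5, S_d = 87.5
Terminal payoffs (S − K): max(62.5, 0) = 62.5, max(-12.5, 0) = 0
Node 0 (S = 125): V_0 = 1/1.03·[0.5500·62.5000 + 0.4500·0.0000] = 33.3738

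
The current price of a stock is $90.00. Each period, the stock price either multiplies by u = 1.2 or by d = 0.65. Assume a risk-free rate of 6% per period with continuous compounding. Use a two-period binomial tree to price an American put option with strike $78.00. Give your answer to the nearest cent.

$5.91

Risk-neutral probability p = (e^0.06 − 0.65)/(1.2 − 0.65) = 0.4118/0.5500 = 0.7488
Terminal stock prices: S_uu = 129.6, S_ud = 70.2, S_dd = 38.03
Terminal payoffs (K − S): max(-51.6, 0) = 0, max(7.8, 0) = 7.8, max(39.97, 0) = 39.97
Node u (S = 108): continuation = e^(−0.06)·[0.7488·0.0000 + 0.2512·7.8000] = 1.8453; exercise value = 0.0000 ≤ continuation, so V_u = 1.8453
Node d (S = 58.5): continuation = e^(−0.06)·[0.7488·7.8000 + 0.2512·39.9750] = 14.9576; exercise value = 19.5000 > continuation, so V_d = 19.5000 (exercise)
Node 0 (S = 90): continuation = e^(−0.06)·[0.7488·1.8453 + 0.2512·19.5000] = 5.9145; exercise value = 0.0000 ≤ continuation, so V_0 = 5.9145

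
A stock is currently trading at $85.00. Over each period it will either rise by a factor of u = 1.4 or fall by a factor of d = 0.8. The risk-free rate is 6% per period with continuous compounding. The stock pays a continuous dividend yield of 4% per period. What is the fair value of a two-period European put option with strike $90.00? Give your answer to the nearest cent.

$12.65

Per-period risk-free factor R = e^0.06 = 1.0618; dividend-adjusted growth = e^(0.06−0.04) = 1.0202.
Risk-neutral probability p = (1.0202 − 0.8)/(1.4 − 0.8) = 0.2202/0.6000 = 0.3670
Terminal stock prices: S_uu = 166.6, S_ud = 95.2, S_dd = 54.4
Terminal payoffs (K − S): max(-76.6, 0) = 0, max(-5.2, 0) = 0, max(35.6, 0) = 35.6
Node u (S = 119): V_u = e^(−0.06)·[0.3670·0.0000 + 0.6330·0.0000] = 0.0000
Node d (S = 68): V_d = e^(−0.06)·[0.3670·0.0000 + 0.6330·35.6000] = 21.2224
Node 0 (S = 85): V_0 = e^(−0.06)·[0.3670·0.0000 + 0.6330·21.2224] = 12.6514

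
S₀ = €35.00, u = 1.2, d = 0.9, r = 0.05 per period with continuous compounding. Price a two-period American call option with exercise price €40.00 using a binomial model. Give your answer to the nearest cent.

€2.39

Risk-neutral probability p = (e^0.05 − 0.9)/(1.2 − 0.9) = 0.1513/0.3000 = 0.5042
Terminal stock prices: S_uu = 50.4, S_ud = 37.8, S_dd = 28.35
Terminal payoffs (S − K): max(10.4, 0) = 10.4, max(-2.2, 0) = 0, max(-11.65, 0) = 0
Node u (S = 42): continuation = e^(−0.05)·[0.5042·10.4000 + 0.4958·0.0000] = 4.9883; exercise value = 2.0000 ≤ continuation, so V_u = 4.9883
Node d (S = 31.5): continuation = e^(−0.05)·[0.5042·0.0000 + 0.4958·0.0000] = 0.0000; exercise value = 0.0000 ≤ continuation, so V_d = 0.0000
Node 0 (S = 35): continuation = e^(−0.05)·[0.5042·4.9883 + 0.4958·0.0000] = 2.3926; exercise value = 0.0000 ≤ continuation, so V_0 = 2.3926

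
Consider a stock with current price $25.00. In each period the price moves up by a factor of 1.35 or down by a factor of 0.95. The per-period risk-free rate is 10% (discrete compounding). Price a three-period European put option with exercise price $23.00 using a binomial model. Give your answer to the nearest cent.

Risk-neutral probability p = (1 + 0.1 − 0.95)/(1.35 − 0.95) = 0.1500/0.4000 = 0.3750
Terminal stock prices: S_uuu = 61.51, S_uud = 43.28, S_udd = 30.46, S_ddd = 21.43
Terminal payoffs (K − S): max(-38.51, 0) = 0, max(-20.28, 0) = 0, max(-7.459, 0) = 0, max(1.566, 0) = 1.566
Node uu (S = 45.56): V_uu = 1/1.1·[0.3750·0.0000 + 0.6250·0.0000] = 0.0000
Node ud (S = 32.06): V_ud = 1/1.1·[0.3750·0.0000 + 0.6250·0.0000] = 0.0000
Node dd (S = 22.56): V_dd = 1/1.1·[0.3750·0.0000 + 0.6250·1.5656] = 0.8896
Node u (S = 33.75): V_u = 1/1.1·[0.3750·0.0000 + 0.6250·0.0000] = 0.0000
Node d (S = 23.75): V_d = 1/1.1·[0.3750·0.0000 + 0.6250·0.8896] = 0.5054
Node 0 (S = 25): V_0 = 1/1.1·[0.3750·0.0000 + 0.6250·0.5054] = 0.2872

$0.29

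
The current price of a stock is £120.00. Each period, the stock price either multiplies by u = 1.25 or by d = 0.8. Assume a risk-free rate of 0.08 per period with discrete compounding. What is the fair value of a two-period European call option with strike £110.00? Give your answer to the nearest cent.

£29.75

Risk-neutral probability p = (1 + 0.08 − 0.8)/(1.25 − 0.8) = 0.2800/0.4500 = 0.6222
Terminal stock prices: S_uu = 187.5, S_ud = 120, S_dd = 76.8
Terminal payoffs (S − K): max(77.5, 0) = 77.5, max(10, 0) = 10, max(-33.2, 0) = 0
Node u (S = 150): V_u = 1/1.08·[0.6222·77.5000 + 0.3778·10.0000] = 48.1481
Node d (S = 96): V_d = 1/1.08·[0.6222·10.0000 + 0.3778·0.0000] = 5.7613
Node 0 (S = 120): V_0 = 1/1.08·[0.6222·48.1481 + 0.3778·5.7613] = 29.7549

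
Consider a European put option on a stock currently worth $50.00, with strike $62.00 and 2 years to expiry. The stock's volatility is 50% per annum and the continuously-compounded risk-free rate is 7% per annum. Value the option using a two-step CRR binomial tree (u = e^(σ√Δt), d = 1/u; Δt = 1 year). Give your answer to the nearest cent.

$16.75

CRR parameters: u = e^(σ√Δt) = e^(0.5·√1) = 1.6487, d = 1/u = 0.6065
Per-period rate: rΔt = 0.07·1 = 0.07, so R = e^0.07 = 1.0725
Risk-neutral probability p = (e^0.07 − 0.6065)/(1.6487 − 0.6065) = 0.4660/1.0422 = 0.4471
Terminal stock prices: S_uu = 135.9, S_ud = 50, S_dd = 18.39
Terminal payoffs (K − S): max(-73.91, 0) = 0, max(12, 0) = 12, max(43.61, 0) = 43.61
Node u (S = 82.44): V_u = e^(−0.07)·[0.4471·0.0000 + 0.5529·12.0000] = 6.1861
Node d (S = 30.33): V_d = e^(−0.07)·[0.4471·12.0000 + 0.5529·43.6060] = 27.4819
Node 0 (S = 50): V_0 = e^(−0.07)·[0.4471·6.1861 + 0.5529·27.4819] = 16.7460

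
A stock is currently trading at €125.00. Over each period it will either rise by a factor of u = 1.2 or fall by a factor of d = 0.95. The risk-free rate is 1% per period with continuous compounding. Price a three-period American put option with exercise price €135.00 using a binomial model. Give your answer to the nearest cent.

€12.56

Risk-neutral probability p = (e^0.01 − 0.95)/(1.2 − 0.95) = 0.0601/0.2500 = 0.2402
Terminal stock prices: S_uuu = 216, S_uud = 171, S_udd = 135.4, S_ddd = 107.2
Terminal payoffs (K − S): max(-81, 0) = 0, max(-36, 0) = 0, max(-0.375, 0) = 0, max(27.83, 0) = 27.83
Node uu (S = 180): continuation = e^(−0.01)·[0.2402·0.0000 + 0.7598·0.0000] = 0.0000; exercise value = 0.0000 ≤ continuation, so V_uu = 0.0000
Node ud (S = 142.5): continuation = e^(−0.01)·[0.2402·0.0000 + 0.7598·0.0000] = 0.0000; exercise value = 0.0000 ≤ continuation, so V_ud = 0.0000
Node dd (S = 112.8): continuation = e^(−0.01)·[0.2402·0.0000 + 0.7598·27.8281] = 20.9334; exercise value = 22.1875 > continuation, so V_dd = 22.1875 (exercise)
Node u (S = 150): continuation = e^(−0.01)·[0.2402·0.0000 + 0.7598·0.0000] = 0.0000; exercise value = 0.0000 ≤ continuation, so V_u = 0.0000
Node d (S = 118.8): continuation = e^(−0.01)·[0.2402·0.0000 + 0.7598·22.1875] = 16.6903; exercise value = 16.2500 ≤ continuation, so V_d = 16.6903
Node 0 (S = 125): continuation = e^(−0.01)·[0.2402·0.0000 + 0.7598·16.6903] = 12.5551; exercise value = 10.0000 ≤ continuation, so V_0 = 12.5551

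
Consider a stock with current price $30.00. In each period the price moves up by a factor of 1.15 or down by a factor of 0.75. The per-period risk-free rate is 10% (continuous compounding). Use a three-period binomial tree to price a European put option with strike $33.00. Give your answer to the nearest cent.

$1.00

Risk-neutral probability p = (e^0.1 − 0.75)/(1.15 − 0.75) = 0.3552/0.4000 = 0.8879
Terminal stock prices: S_uuu = 45.63, S_uud = 29.76, S_udd = 19.41, S_ddd = 12.66
Terminal payoffs (K − S): max(-12.63, 0) = 0, max(3.244, 0) = 3.244, max(13.59, 0) = 13.59, max(20.34, 0) = 20.34
Node uu (S = 39.67): V_uu = e^(−0.1)·[0.8879·0.0000 + 0.1121·3.2438] = 0.3289
Node ud (S = 25.88): V_ud = e^(−0.1)·[0.8879·3.2438 + 0.1121·13.5938] = 3.9846
Node dd (S = 16.88): V_dd = e^(−0.1)·[0.8879·13.5938 + 0.1121·20.3438] = 12.9846
Node u (S = 34.5): V_u = e^(−0.1)·[0.8879·0.3289 + 0.1121·3.9846] = 0.6684
Node d (S = 22.5): V_d = e^(−0.1)·[0.8879·3.9846 + 0.1121·12.9846] = 4.5181
Node 0 (S = 30): V_0 = e^(−0.1)·[0.8879·0.6684 + 0.1121·4.5181] = 0.9951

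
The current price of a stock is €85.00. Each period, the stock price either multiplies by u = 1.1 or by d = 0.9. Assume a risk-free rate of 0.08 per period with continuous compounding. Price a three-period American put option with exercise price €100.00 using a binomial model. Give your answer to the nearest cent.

Risk-neutral probability p = (e^0.08 − 0.9)/(1.1 − 0.9) = 0.1833/0.2000 = 0.9164
Terminal stock prices: S_uuu = 113.1, S_uud = 92.57, S_udd = 75.74, S_ddd = 61.97
Terminal payoffs (K − S): max(-13.14, 0) = 0, max(7.435, 0) = 7.435, max(24.26, 0) = 24.26, max(38.03, 0) = 38.03
Node uu (S = 102.9): continuation = e^(−0.08)·[0.9164·0.0000 + 0.0836·7.4350] = 0.5735; exercise value = 0.0000 ≤ continuation, so V_uu = 0.5735
Node ud (S = 84.15): continuation = e^(−0.08)·[0.9164·7.4350 + 0.0836·24.2650] = 8.1616; exercise value = 15.8500 > continuation, so V_ud = 15.8500 (exercise)
Node dd (S = 68.85): continuation = e^(−0.08)·[0.9164·24.2650 + 0.0836·38.0350] = 23.4616; exercise value = 31.1500 > continuation, so V_dd = 31.1500 (exercise)
Node u (S = 93.5): continuation = e^(−0.08)·[0.9164·0.5735 + 0.0836·15.8500] = 1.7079; exercise value = 6.5000 > continuation, so V_u = 6.5000 (exercise)
Node d (S = 76.5): continuation = e^(−0.08)·[0.9164·15.8500 + 0.0836·31.1500] = 15.8116; exercise value = 23.5000 > continuation, so V_d = 23.5000 (exercise)
Node 0 (S = 85): continuation = e^(−0.08)·[0.9164·6.5000 + 0.0836·23.5000] = 7.3116; exercise value = 15.0000 > continuation, so V_0 = 15.0000 (exercise)

€15.00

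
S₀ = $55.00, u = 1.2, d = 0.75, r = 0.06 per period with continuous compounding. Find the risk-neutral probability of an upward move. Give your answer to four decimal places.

p = 0.6930

Risk-neutral probability p = (e^0.06 − 0.75)/(1.2 − 0.75) = 0.3118/0.4500 = 0.6930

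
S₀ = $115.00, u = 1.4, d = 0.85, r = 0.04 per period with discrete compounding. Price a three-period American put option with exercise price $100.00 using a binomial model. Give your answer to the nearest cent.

$7.32

Risk-neutral probability p = (1 + 0.04 − 0.85)/(1.4 − 0.85) = 0.1900/0.5500 = 0.3455
Terminal stock prices: S_uuu = 315.6, S_uud = 191.6, S_udd = 116.3, S_ddd = 70.62
Terminal payoffs (K − S): max(-215.6, 0) = 0, max(-91.59, 0) = 0, max(-16.32, 0) = 0, max(29.38, 0) = 29.38
Node uu (S = 225.4): continuation = 1/1.04·[0.3455·0.0000 + 0.6545·0.0000] = 0.0000; exercise value = 0.0000 ≤ continuation, so V_uu = 0.0000
Node ud (S = 136.8): continuation = 1/1.04·[0.3455·0.0000 + 0.6545·0.0000] = 0.0000; exercise value = 0.0000 ≤ continuation, so V_ud = 0.0000
Node dd (S = 83.09): continuation = 1/1.04·[0.3455·0.0000 + 0.6545·29.3756] = 18.4882; exercise value = 16.9125 ≤ continuation, so V_dd = 18.4882
Node u (S = 161): continuation = 1/1.04·[0.3455·0.0000 + 0.6545·0.0000] = 0.0000; exercise value = 0.0000 ≤ continuation, so V_u = 0.0000
Node d (S = 97.75): continuation = 1/1.04·[0.3455·0.0000 + 0.6545·18.4882] = 11.6359; exercise value = 2.2500 ≤ continuation, so V_d = 11.6359
Node 0 (S = 115): continuation = 1/1.04·[0.3455·0.0000 + 0.6545·11.6359] = 7.3233; exercise value = 0.0000 ≤ continuation, so V_0 = 7.3233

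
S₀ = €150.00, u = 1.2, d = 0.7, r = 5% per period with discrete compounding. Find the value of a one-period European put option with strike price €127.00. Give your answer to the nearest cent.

€6.29

Risk-neutral probability p = (1 + 0.05 − 0.7)/(1.2 − 0.7) = 0.3500/0.5000 = 0.7000
Terminal stock prices: S_u = 180, S_d = 105
Terminal payoffs (K − S): max(-53, 0) = 0, max(22, 0) = 22
Node 0 (S = 150): V_0 = 1/1.05·[0.7000·0.0000 + 0.3000·22.0000] = 6.2857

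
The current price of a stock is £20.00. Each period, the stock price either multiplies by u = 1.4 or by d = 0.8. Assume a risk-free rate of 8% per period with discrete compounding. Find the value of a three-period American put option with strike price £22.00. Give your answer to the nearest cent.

Risk-neutral probability p = (1 + 0.08 − 0.8)/(1.4 − 0.8) = 0.2800/0.6000 = 0.4667
Terminal stock prices: S_uuu = 54.88, S_uud = 31.36, S_udd = 17.92, S_ddd = 10.24
Terminal payoffs (K − S): max(-32.88, 0) = 0, max(-9.36, 0) = 0, max(4.08, 0) = 4.08, max(11.76, 0) = 11.76
Node uu (S = 39.2): continuation = 1/1.08·[0.4667·0.0000 + 0.5333·0.0000] = 0.0000; exercise value = 0.0000 ≤ continuation, so V_uu = 0.0000
Node ud (S = 22.4): continuation = 1/1.08·[0.4667·0.0000 + 0.5333·4.0800] = 2.0148; exercise value = 0.0000 ≤ continuation, so V_ud = 2.0148
Node dd (S = 12.8): continuation = 1/1.08·[0.4667·4.0800 + 0.5333·11.7600] = 7.5704; exercise value = 9.2000 > continuation, so V_dd = 9.2000 (exercise)
Node u (S = 28): continuation = 1/1.08·[0.4667·0.0000 + 0.5333·2.0148] = 0.9950; exercise value = 0.0000 ≤ continuation, so V_u = 0.9950
Node d (S = 16): continuation = 1/1.08·[0.4667·2.0148 + 0.5333·9.2000] = 5.4138; exercise value = 6.0000 > continuation, so V_d = 6.0000 (exercise)
Node 0 (S = 20): continuation = 1/1.08·[0.4667·0.9950 + 0.5333·6.0000] = 3.3929; exercise value = 2.0000 ≤ continuation, so V_0 = 3.3929

£3.39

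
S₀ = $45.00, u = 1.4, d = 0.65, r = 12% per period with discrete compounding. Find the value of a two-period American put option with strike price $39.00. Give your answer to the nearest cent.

$3.25

Risk-neutral probability p = (1 + 0.12 − 0.65)/(1.4 − 0.65) = 0.4700/0.7500 = 0.6267
Terminal stock prices: S_uu = 88.2, S_ud = 40.95, S_dd = 19.01
Terminal payoffs (K − S): max(-49.2, 0) = 0, max(-1.95, 0) = 0, max(19.99, 0) = 19.99
Node u (S = 63): continuation = 1/1.12·[0.6267·0.0000 + 0.3733·0.0000] = 0.0000; exercise value = 0.0000 ≤ continuation, so V_u = 0.0000
Node d (S = 29.25): continuation = 1/1.12·[0.6267·0.0000 + 0.3733·19.9875] = 6.6625; exercise value = 9.7500 > continuation, so V_d = 9.7500 (exercise)
Node 0 (S = 45): continuation = 1/1.12·[0.6267·0.0000 + 0.3733·9.7500] = 3.2500; exercise value = 0.0000 ≤ continuation, so V_0 = 3.2500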